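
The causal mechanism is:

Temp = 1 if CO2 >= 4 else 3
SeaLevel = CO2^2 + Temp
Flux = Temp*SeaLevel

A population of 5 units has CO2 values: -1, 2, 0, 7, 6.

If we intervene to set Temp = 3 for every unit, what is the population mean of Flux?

63

The intervention sets Temp=3 in all 5 units regardless of CO2. Recomputing Flux per unit gives 12, 21, 9, 156, 117; average 63.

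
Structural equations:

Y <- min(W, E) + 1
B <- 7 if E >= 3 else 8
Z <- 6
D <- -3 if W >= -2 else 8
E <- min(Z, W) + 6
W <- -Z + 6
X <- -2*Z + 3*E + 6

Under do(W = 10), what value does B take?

7

Under do(W=10), the mechanism W <- -Z + 6 is discarded; W is fixed at 10.
E = min(Z, W) + 6  [with Z=6, W=10]  = 12
B = 7 if E >= 3 else 8  [with E=12]  = 7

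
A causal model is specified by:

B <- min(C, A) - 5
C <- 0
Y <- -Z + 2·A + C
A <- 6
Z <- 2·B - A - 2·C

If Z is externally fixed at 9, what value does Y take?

Intervening sets Z = 9 and removes its equation (Z <- 2·B - A - 2·C).
Y = -Z + 2·A + C  [with Z=9, A=6, C=0]  = 3

3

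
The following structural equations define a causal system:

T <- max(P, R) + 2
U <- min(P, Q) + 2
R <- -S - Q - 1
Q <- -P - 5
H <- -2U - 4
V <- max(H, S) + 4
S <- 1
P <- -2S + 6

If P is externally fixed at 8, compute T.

13

Under do(P=8), the mechanism P <- -2S + 6 is discarded; P is fixed at 8.
Q = -P - 5  [with P=8]  = -13
R = -S - Q - 1  [with S=1, Q=-13]  = 11
T = max(P, R) + 2  [with P=8, R=11]  = 13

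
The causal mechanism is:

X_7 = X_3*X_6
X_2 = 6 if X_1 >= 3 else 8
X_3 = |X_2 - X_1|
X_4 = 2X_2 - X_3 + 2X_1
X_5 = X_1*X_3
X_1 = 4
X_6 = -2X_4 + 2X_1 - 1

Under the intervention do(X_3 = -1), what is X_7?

35

The intervention breaks the incoming arrows to X_3: X_3 = |X_2 - X_1| no longer applies, and X_3 = -1.
X_2 = 6 if X_1 >= 3 else 8  [with X_1=4]  = 6
X_4 = 2X_2 - X_3 + 2X_1  [with X_2=6, X_3=-1, X_1=4]  = 21
X_6 = -2X_4 + 2X_1 - 1  [with X_4=21, X_1=4]  = -35
X_7 = X_3*X_6  [with X_3=-1, X_6=-35]  = 35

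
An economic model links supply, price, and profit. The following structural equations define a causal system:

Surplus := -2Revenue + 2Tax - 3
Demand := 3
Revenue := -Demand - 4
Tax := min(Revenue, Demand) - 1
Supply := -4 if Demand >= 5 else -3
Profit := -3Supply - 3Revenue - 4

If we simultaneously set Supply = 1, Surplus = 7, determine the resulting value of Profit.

Setting Supply = 1, Surplus = 7 by intervention discards those variables' equations.
Revenue = -Demand - 4  [with Demand=3]  = -7
Profit = -3Supply - 3Revenue - 4  [with Supply=1, Revenue=-7]  = 14

14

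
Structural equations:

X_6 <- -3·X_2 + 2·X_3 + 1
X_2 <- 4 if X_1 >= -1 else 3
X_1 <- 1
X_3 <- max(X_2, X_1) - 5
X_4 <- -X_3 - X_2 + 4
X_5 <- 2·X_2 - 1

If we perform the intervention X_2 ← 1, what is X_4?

Under do(X_2=1), the mechanism X_2 <- 4 if X_1 >= -1 else 3 is discarded; X_2 is fixed at 1.
X_3 = max(X_2, X_1) - 5  [with X_2=1, X_1=1]  = -4
X_4 = -X_3 - X_2 + 4  [with X_3=-4, X_2=1]  = 7

7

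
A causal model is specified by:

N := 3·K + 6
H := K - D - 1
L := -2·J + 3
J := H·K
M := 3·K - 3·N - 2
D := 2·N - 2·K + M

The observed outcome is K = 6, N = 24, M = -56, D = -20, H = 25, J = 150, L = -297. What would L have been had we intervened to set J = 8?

Intervening sets J = 8 and removes its equation (J := H·K).
L = -2·J + 3  [with J=8]  = -13

-13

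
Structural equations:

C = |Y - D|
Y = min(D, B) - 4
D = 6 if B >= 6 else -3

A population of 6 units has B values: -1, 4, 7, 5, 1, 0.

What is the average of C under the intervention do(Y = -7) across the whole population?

do(Y=-7) breaks Y's dependence on B. With Y=-7 fixed, C across the units is 4, 4, 13, 4, 4, 4, mean 5.5.

5.5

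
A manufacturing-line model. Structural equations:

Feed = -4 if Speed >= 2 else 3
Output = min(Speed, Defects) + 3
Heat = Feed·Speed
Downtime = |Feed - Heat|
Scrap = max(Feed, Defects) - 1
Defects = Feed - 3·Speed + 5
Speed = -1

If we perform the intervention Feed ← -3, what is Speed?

Under do(Feed=-3), the mechanism Feed = -4 if Speed >= 2 else 3 is discarded; Feed is fixed at -3.
Speed is not downstream of the intervention, so its value is determined by the original equations.

-1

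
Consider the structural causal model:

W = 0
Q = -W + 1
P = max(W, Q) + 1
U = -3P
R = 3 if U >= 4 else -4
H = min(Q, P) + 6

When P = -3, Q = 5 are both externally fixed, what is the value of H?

Setting P = -3, Q = 5 by intervention discards those variables' equations.
H = min(Q, P) + 6  [with Q=5, P=-3]  = 3

3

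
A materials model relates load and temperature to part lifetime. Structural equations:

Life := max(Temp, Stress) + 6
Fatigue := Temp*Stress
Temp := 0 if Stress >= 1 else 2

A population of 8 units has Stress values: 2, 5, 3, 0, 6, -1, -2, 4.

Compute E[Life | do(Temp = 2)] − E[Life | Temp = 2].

The intervention sets Temp=2 in all 8 units regardless of Stress. Recomputing Life per unit gives 8, 11, 9, 8, 12, 8, 8, 10; average 9.25.
Observing Temp=2 restricts to units where Temp's equation naturally yields 2: Stress ∈ {0, -1, -2}. In that subpopulation Life = 8, 8, 8, mean 8.
Difference = 9.25 − 8 = 1.25.

1.25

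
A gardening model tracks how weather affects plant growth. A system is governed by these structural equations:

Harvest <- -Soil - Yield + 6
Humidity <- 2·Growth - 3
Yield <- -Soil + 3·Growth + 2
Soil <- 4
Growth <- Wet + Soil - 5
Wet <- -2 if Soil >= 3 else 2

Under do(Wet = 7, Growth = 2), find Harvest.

-2

Under do(Wet = 7, Growth = 2), each intervened variable's structural equation is replaced by its fixed value.
Yield = -Soil + 3·Growth + 2  [with Soil=4, Growth=2]  = 4
Harvest = -Soil - Yield + 6  [with Soil=4, Yield=4]  = -2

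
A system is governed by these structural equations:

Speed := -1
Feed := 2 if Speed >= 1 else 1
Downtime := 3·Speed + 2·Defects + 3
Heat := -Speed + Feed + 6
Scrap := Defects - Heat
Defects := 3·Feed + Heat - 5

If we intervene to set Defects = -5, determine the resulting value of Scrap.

Intervening sets Defects = -5 and removes its equation (Defects := 3·Feed + Heat - 5).
Feed = 2 if Speed >= 1 else 1  [with Speed=-1]  = 1
Heat = -Speed + Feed + 6  [with Speed=-1, Feed=1]  = 8
Scrap = Defects - Heat  [with Defects=-5, Heat=8]  = -13

-13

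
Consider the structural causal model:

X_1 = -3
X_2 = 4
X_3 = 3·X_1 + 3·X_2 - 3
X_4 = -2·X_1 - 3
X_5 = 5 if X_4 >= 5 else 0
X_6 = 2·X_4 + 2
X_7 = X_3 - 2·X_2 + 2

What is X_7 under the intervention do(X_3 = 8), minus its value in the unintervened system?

The intervention breaks the incoming arrows to X_3: X_3 = 3·X_1 + 3·X_2 - 3 no longer applies, and X_3 = 8.
X_7 = X_3 - 2·X_2 + 2  [with X_3=8, X_2=4]  = 2
Without intervention: X_3 = 3·X_1 + 3·X_2 - 3  [with X_1=-3, X_2=4]  = 0; X_7 = X_3 - 2·X_2 + 2  [with X_3=0, X_2=4]  = -6.
Change = 2 − (-6) = 8.

8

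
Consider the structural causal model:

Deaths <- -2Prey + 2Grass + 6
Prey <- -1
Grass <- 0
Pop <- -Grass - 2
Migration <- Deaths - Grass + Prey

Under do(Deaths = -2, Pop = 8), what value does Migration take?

-3

The joint intervention fixes Deaths = -2, Pop = 8, removing each variable's own equation.
Migration = Deaths - Grass + Prey  [with Deaths=-2, Grass=0, Prey=-1]  = -3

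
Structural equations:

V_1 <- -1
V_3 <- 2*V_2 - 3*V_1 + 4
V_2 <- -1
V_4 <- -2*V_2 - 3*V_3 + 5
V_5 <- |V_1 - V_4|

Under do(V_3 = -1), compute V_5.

11

do(V_3=-1) replaces the equation V_3 <- 2*V_2 - 3*V_1 + 4 with the constant V_3 = -1.
V_4 = -2*V_2 - 3*V_3 + 5  [with V_2=-1, V_3=-1]  = 10
V_5 = |V_1 - V_4|  [with V_1=-1, V_4=10]  = 11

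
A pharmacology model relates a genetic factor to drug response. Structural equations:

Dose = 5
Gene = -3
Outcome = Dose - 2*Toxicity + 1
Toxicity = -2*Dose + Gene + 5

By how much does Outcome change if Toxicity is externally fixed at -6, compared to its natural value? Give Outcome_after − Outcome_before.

-4

The intervention breaks the incoming arrows to Toxicity: Toxicity = -2*Dose + Gene + 5 no longer applies, and Toxicity = -6.
Outcome = Dose - 2*Toxicity + 1  [with Dose=5, Toxicity=-6]  = 18
Without intervention: Toxicity = -2*Dose + Gene + 5  [with Dose=5, Gene=-3]  = -8; Outcome = Dose - 2*Toxicity + 1  [with Dose=5, Toxicity=-8]  = 22.
Change = 18 − 22 = -4.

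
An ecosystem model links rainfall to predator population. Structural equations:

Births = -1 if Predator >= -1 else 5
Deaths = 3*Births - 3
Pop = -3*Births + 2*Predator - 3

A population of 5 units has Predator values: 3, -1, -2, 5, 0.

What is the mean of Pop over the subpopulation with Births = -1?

E[Pop|Births=-1] averages over only the 4 units with Births=-1 (Predator = 3, -1, 5, 0): Pop = 6, -2, 10, 0, mean 3.5.

3.5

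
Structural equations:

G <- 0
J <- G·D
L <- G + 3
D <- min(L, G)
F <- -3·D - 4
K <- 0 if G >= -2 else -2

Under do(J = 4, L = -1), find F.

The joint intervention fixes J = 4, L = -1, removing each variable's own equation.
D = min(L, G)  [with L=-1, G=0]  = -1
F = -3·D - 4  [with D=-1]  = -1

-1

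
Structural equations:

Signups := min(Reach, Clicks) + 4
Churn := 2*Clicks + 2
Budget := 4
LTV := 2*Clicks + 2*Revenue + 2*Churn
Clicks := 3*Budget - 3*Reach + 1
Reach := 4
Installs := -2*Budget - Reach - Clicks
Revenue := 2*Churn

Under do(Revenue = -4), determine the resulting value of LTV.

do(Revenue=-4) replaces the equation Revenue := 2*Churn with the constant Revenue = -4.
Clicks = 3*Budget - 3*Reach + 1  [with Budget=4, Reach=4]  = 1
Churn = 2*Clicks + 2  [with Clicks=1]  = 4
LTV = 2*Clicks + 2*Revenue + 2*Churn  [with Clicks=1, Revenue=-4, Churn=4]  = 2

2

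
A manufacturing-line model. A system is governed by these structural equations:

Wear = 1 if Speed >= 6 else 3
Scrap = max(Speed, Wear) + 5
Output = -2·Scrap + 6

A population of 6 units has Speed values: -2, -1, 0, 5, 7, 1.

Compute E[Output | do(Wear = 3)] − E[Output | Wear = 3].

The intervention sets Wear=3 in all 6 units regardless of Speed. Recomputing Output per unit gives -10, -10, -10, -14, -18, -10; average -12.
E[Output|Wear=3] averages over only the 5 units with Wear=3 (Speed = -2, -1, 0, 5, 1): Output = -10, -10, -10, -14, -10, mean -10.8.
Difference = -12 − (-10.8) = -1.2.

-1.2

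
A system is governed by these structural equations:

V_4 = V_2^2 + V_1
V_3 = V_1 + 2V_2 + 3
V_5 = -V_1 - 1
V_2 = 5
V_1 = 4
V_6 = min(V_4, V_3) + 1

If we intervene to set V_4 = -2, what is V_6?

-1

Under do(V_4=-2), the mechanism V_4 = V_2^2 + V_1 is discarded; V_4 is fixed at -2.
V_3 = V_1 + 2V_2 + 3  [with V_1=4, V_2=5]  = 17
V_6 = min(V_4, V_3) + 1  [with V_4=-2, V_3=17]  = -1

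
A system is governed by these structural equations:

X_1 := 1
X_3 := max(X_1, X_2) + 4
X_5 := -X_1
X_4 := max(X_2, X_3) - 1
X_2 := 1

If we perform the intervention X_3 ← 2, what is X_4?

The intervention breaks the incoming arrows to X_3: X_3 := max(X_1, X_2) + 4 no longer applies, and X_3 = 2.
X_4 = max(X_2, X_3) - 1  [with X_2=1, X_3=2]  = 1

1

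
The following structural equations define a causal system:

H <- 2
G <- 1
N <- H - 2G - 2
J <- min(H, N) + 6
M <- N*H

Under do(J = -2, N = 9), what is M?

The joint intervention fixes J = -2, N = 9, removing each variable's own equation.
M = N*H  [with N=9, H=2]  = 18

18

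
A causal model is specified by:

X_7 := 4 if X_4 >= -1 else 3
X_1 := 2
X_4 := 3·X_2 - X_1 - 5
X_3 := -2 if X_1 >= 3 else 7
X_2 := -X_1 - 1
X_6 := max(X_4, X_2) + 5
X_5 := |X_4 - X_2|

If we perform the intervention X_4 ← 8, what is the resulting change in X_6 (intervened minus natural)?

11

Under do(X_4=8), the mechanism X_4 := 3·X_2 - X_1 - 5 is discarded; X_4 is fixed at 8.
X_2 = -X_1 - 1  [with X_1=2]  = -3
X_6 = max(X_4, X_2) + 5  [with X_4=8, X_2=-3]  = 13
Without intervention: X_2 = -X_1 - 1  [with X_1=2]  = -3; X_4 = 3·X_2 - X_1 - 5  [with X_2=-3, X_1=2]  = -16; X_6 = max(X_4, X_2) + 5  [with X_4=-16, X_2=-3]  = 2.
Change = 13 − 2 = 11.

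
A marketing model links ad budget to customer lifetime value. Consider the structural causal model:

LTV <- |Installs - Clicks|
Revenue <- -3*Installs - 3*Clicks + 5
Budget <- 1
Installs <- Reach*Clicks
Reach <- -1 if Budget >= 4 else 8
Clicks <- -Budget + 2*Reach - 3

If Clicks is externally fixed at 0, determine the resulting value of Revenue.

do(Clicks=0) replaces the equation Clicks <- -Budget + 2*Reach - 3 with the constant Clicks = 0.
Reach = -1 if Budget >= 4 else 8  [with Budget=1]  = 8
Installs = Reach*Clicks  [with Reach=8, Clicks=0]  = 0
Revenue = -3*Installs - 3*Clicks + 5  [with Installs=0, Clicks=0]  = 5

5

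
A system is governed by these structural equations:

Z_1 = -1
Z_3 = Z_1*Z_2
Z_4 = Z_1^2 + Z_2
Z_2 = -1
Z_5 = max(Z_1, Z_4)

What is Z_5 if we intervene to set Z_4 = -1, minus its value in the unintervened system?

Intervening sets Z_4 = -1 and removes its equation (Z_4 = Z_1^2 + Z_2).
Z_5 = max(Z_1, Z_4)  [with Z_1=-1, Z_4=-1]  = -1
Without intervention: Z_4 = Z_1^2 + Z_2  [with Z_1=-1, Z_2=-1]  = 0; Z_5 = max(Z_1, Z_4)  [with Z_1=-1, Z_4=0]  = 0.
Change = -1 − 0 = -1.

-1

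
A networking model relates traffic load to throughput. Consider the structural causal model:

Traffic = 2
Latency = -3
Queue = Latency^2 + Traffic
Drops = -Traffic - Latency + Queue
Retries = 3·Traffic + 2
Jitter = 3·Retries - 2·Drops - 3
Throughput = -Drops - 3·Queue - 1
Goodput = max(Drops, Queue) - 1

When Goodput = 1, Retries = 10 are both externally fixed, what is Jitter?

Under do(Goodput = 1, Retries = 10), each intervened variable's structural equation is replaced by its fixed value.
Queue = Latency^2 + Traffic  [with Latency=-3, Traffic=2]  = 11
Drops = -Traffic - Latency + Queue  [with Traffic=2, Latency=-3, Queue=11]  = 12
Jitter = 3·Retries - 2·Drops - 3  [with Retries=10, Drops=12]  = 3

3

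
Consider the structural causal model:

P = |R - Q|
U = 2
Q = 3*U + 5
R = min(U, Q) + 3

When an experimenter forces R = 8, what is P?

The intervention breaks the incoming arrows to R: R = min(U, Q) + 3 no longer applies, and R = 8.
Q = 3*U + 5  [with U=2]  = 11
P = |R - Q|  [with R=8, Q=11]  = 3

3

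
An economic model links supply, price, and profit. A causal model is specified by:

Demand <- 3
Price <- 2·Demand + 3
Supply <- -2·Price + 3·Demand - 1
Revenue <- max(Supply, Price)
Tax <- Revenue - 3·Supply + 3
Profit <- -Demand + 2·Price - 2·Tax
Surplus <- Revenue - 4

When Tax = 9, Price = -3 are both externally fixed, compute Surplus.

Setting Tax = 9, Price = -3 by intervention discards those variables' equations.
Supply = -2·Price + 3·Demand - 1  [with Price=-3, Demand=3]  = 14
Revenue = max(Supply, Price)  [with Supply=14, Price=-3]  = 14
Surplus = Revenue - 4  [with Revenue=14]  = 10

10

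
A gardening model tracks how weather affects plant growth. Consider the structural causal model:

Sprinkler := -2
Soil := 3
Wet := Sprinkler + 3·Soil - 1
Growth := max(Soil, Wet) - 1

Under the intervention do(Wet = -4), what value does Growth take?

The intervention breaks the incoming arrows to Wet: Wet := Sprinkler + 3·Soil - 1 no longer applies, and Wet = -4.
Growth = max(Soil, Wet) - 1  [with Soil=3, Wet=-4]  = 2

2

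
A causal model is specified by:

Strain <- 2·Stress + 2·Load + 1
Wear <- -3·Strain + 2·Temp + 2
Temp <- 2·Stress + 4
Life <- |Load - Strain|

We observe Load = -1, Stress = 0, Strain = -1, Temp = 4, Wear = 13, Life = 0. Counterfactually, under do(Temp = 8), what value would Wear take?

Intervening sets Temp = 8 and removes its equation (Temp <- 2·Stress + 4).
Strain = 2·Stress + 2·Load + 1  [with Stress=0, Load=-1]  = -1
Wear = -3·Strain + 2·Temp + 2  [with Strain=-1, Temp=8]  = 21

21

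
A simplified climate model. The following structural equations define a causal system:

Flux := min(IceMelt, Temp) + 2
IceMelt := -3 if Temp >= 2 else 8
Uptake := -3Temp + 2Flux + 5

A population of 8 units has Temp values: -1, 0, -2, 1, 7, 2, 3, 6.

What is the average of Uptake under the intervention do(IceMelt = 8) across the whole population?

7

Under do(IceMelt=8), IceMelt's equation is replaced by IceMelt=8 for every unit. Per-unit Uptake: 10, 9, 11, 8, 2, 7, 6, 3. Mean = 7.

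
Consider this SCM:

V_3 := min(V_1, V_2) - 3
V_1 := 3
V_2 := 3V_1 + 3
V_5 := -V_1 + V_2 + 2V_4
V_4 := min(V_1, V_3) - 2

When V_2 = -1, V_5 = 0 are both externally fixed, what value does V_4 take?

-6

The joint intervention fixes V_2 = -1, V_5 = 0, removing each variable's own equation.
V_3 = min(V_1, V_2) - 3  [with V_1=3, V_2=-1]  = -4
V_4 = min(V_1, V_3) - 2  [with V_1=3, V_3=-4]  = -6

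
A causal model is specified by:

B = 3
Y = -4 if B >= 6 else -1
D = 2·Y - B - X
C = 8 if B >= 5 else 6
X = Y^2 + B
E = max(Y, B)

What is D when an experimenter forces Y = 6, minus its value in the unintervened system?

-21

Under do(Y=6), the mechanism Y = -4 if B >= 6 else -1 is discarded; Y is fixed at 6.
X = Y^2 + B  [with Y=6, B=3]  = 39
D = 2·Y - B - X  [with Y=6, B=3, X=39]  = -30
Without intervention: Y = -4 if B >= 6 else -1  [with B=3]  = -1; X = Y^2 + B  [with Y=-1, B=3]  = 4; D = 2·Y - B - X  [with Y=-1, B=3, X=4]  = -9.
Change = -30 − (-9) = -21.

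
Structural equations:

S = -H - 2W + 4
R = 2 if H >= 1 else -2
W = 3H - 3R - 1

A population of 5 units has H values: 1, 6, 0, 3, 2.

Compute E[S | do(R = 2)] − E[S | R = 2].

Under do(R=2), R's equation is replaced by R=2 for every unit. Per-unit S: 11, -24, 18, -3, 4. Mean = 1.2.
Observing R=2 restricts to units where R's equation naturally yields 2: H ∈ {1, 6, 3, 2}. In that subpopulation S = 11, -24, -3, 4, mean -3.
Difference = 1.2 − (-3) = 4.2.

4.2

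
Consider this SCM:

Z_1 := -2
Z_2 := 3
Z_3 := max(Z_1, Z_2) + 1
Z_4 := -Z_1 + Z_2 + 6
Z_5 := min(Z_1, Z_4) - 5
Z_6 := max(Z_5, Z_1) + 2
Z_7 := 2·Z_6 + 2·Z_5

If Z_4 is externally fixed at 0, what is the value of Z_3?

Under do(Z_4=0), the mechanism Z_4 := -Z_1 + Z_2 + 6 is discarded; Z_4 is fixed at 0.
Since Z_3 is not a descendant of the intervened variable, it is unaffected.
Z_3 = max(Z_1, Z_2) + 1  [with Z_1=-2, Z_2=3]  = 4

4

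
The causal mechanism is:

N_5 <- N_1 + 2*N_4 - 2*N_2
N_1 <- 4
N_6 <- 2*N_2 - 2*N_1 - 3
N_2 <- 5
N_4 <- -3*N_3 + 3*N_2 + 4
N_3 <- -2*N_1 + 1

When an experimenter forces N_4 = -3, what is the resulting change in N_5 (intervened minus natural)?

-86

Intervening sets N_4 = -3 and removes its equation (N_4 <- -3*N_3 + 3*N_2 + 4).
N_5 = N_1 + 2*N_4 - 2*N_2  [with N_1=4, N_4=-3, N_2=5]  = -12
Without intervention: N_3 = -2*N_1 + 1  [with N_1=4]  = -7; N_4 = -3*N_3 + 3*N_2 + 4  [with N_3=-7, N_2=5]  = 40; N_5 = N_1 + 2*N_4 - 2*N_2  [with N_1=4, N_4=40, N_2=5]  = 74.
Change = -12 − 74 = -86.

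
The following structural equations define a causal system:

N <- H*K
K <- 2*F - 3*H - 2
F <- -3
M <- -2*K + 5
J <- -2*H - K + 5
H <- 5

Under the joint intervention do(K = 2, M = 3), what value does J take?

The joint intervention fixes K = 2, M = 3, removing each variable's own equation.
J = -2*H - K + 5  [with H=5, K=2]  = -7

-7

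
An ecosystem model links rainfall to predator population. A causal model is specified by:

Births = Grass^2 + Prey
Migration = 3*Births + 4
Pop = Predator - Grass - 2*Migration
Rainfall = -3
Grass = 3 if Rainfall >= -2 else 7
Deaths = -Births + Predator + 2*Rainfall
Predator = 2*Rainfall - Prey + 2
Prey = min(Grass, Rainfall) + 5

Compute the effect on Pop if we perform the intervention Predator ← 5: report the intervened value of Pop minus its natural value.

do(Predator=5) replaces the equation Predator = 2*Rainfall - Prey + 2 with the constant Predator = 5.
Grass = 3 if Rainfall >= -2 else 7  [with Rainfall=-3]  = 7
Prey = min(Grass, Rainfall) + 5  [with Grass=7, Rainfall=-3]  = 2
Births = Grass^2 + Prey  [with Grass=7, Prey=2]  = 51
Migration = 3*Births + 4  [with Births=51]  = 157
Pop = Predator - Grass - 2*Migration  [with Predator=5, Grass=7, Migration=157]  = -316
Without intervention: Grass = 3 if Rainfall >= -2 else 7  [with Rainfall=-3]  = 7; Prey = min(Grass, Rainfall) + 5  [with Grass=7, Rainfall=-3]  = 2; Predator = 2*Rainfall - Prey + 2  [with Rainfall=-3, Prey=2]  = -6; Births = Grass^2 + Prey  [with Grass=7, Prey=2]  = 51; Migration = 3*Births + 4  [with Births=51]  = 157; Pop = Predator - Grass - 2*Migration  [with Predator=-6, Grass=7, Migration=157]  = -327.
Change = -316 − (-327) = 11.

11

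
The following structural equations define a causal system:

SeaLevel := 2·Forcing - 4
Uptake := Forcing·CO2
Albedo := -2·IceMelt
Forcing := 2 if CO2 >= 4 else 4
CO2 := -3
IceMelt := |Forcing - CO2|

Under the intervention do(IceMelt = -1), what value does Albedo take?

The intervention breaks the incoming arrows to IceMelt: IceMelt := |Forcing - CO2| no longer applies, and IceMelt = -1.
Albedo = -2·IceMelt  [with IceMelt=-1]  = 2

2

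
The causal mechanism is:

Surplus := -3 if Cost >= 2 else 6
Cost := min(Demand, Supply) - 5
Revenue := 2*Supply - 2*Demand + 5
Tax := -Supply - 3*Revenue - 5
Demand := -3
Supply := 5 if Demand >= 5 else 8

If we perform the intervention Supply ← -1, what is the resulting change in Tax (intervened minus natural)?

do(Supply=-1) replaces the equation Supply := 5 if Demand >= 5 else 8 with the constant Supply = -1.
Revenue = 2*Supply - 2*Demand + 5  [with Supply=-1, Demand=-3]  = 9
Tax = -Supply - 3*Revenue - 5  [with Supply=-1, Revenue=9]  = -31
Without intervention: Supply = 5 if Demand >= 5 else 8  [with Demand=-3]  = 8; Revenue = 2*Supply - 2*Demand + 5  [with Supply=8, Demand=-3]  = 27; Tax = -Supply - 3*Revenue - 5  [with Supply=8, Revenue=27]  = -94.
Change = -31 − (-94) = 63.

63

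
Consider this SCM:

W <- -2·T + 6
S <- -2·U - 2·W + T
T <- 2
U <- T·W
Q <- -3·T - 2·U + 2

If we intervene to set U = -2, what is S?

do(U=-2) replaces the equation U <- T·W with the constant U = -2.
W = -2·T + 6  [with T=2]  = 2
S = -2·U - 2·W + T  [with U=-2, W=2, T=2]  = 2

2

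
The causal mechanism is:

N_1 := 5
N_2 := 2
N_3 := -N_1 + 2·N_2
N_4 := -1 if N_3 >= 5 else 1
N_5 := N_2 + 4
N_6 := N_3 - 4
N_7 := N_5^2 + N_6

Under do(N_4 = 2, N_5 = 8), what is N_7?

Under do(N_4 = 2, N_5 = 8), each intervened variable's structural equation is replaced by its fixed value.
N_3 = -N_1 + 2·N_2  [with N_1=5, N_2=2]  = -1
N_6 = N_3 - 4  [with N_3=-1]  = -5
N_7 = N_5^2 + N_6  [with N_5=8, N_6=-5]  = 59

59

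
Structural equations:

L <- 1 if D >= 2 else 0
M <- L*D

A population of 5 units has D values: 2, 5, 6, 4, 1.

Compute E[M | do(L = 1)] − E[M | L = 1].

The intervention sets L=1 in all 5 units regardless of D. Recomputing M per unit gives 2, 5, 6, 4, 1; average 3.6.
Observing L=1 restricts to units where L's equation naturally yields 1: D ∈ {2, 5, 6, 4}. In that subpopulation M = 2, 5, 6, 4, mean 4.25.
Difference = 3.6 − 4.25 = -0.65.

-0.65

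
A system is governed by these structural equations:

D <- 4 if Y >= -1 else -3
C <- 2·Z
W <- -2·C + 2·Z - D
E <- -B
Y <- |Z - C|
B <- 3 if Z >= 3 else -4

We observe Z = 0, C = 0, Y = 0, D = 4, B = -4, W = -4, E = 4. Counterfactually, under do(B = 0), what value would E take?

Under do(B=0), the mechanism B <- 3 if Z >= 3 else -4 is discarded; B is fixed at 0.
E = -B  [with B=0]  = 0

0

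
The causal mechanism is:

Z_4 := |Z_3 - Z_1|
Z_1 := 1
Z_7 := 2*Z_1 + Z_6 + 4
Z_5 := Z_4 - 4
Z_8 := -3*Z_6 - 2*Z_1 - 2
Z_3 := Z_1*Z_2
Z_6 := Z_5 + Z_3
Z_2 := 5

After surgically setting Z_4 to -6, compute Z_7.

1

The intervention breaks the incoming arrows to Z_4: Z_4 := |Z_3 - Z_1| no longer applies, and Z_4 = -6.
Z_3 = Z_1*Z_2  [with Z_1=1, Z_2=5]  = 5
Z_5 = Z_4 - 4  [with Z_4=-6]  = -10
Z_6 = Z_5 + Z_3  [with Z_5=-10, Z_3=5]  = -5
Z_7 = 2*Z_1 + Z_6 + 4  [with Z_1=1, Z_6=-5]  = 1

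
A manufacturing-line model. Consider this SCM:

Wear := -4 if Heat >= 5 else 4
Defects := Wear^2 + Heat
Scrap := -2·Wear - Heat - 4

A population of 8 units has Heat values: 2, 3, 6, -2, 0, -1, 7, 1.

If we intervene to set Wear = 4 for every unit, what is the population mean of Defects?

18

The intervention sets Wear=4 in all 8 units regardless of Heat. Recomputing Defects per unit gives 18, 19, 22, 14, 16, 15, 23, 17; average 18.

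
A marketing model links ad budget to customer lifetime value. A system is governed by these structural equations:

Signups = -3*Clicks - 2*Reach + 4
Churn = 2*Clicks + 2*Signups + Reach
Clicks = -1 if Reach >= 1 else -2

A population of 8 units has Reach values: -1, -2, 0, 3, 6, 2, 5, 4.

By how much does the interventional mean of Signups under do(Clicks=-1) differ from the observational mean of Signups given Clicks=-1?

Every unit gets Clicks=-1 under the intervention. Signups values become 9, 11, 7, 1, -5, 3, -3, -1; E[Signups|do(Clicks=-1)] = 2.75.
E[Signups|Clicks=-1] averages over only the 5 units with Clicks=-1 (Reach = 3, 6, 2, 5, 4): Signups = 1, -5, 3, -3, -1, mean -1.
Difference = 2.75 − (-1) = 3.75.

3.75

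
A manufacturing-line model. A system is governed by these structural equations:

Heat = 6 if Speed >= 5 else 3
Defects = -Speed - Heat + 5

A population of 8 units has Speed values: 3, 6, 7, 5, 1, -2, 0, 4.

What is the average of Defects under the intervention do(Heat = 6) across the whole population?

-4

do(Heat=6) breaks Heat's dependence on Speed. With Heat=6 fixed, Defects across the units is -4, -7, -8, -6, -2, 1, -1, -5, mean -4.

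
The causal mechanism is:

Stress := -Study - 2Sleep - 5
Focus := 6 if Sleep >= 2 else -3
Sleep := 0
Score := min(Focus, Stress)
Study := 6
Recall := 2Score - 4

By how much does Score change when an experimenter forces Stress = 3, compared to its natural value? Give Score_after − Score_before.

do(Stress=3) replaces the equation Stress := -Study - 2Sleep - 5 with the constant Stress = 3.
Focus = 6 if Sleep >= 2 else -3  [with Sleep=0]  = -3
Score = min(Focus, Stress)  [with Focus=-3, Stress=3]  = -3
Without intervention: Stress = -Study - 2Sleep - 5  [with Study=6, Sleep=0]  = -11; Focus = 6 if Sleep >= 2 else -3  [with Sleep=0]  = -3; Score = min(Focus, Stress)  [with Focus=-3, Stress=-11]  = -11.
Change = -3 − (-11) = 8.

8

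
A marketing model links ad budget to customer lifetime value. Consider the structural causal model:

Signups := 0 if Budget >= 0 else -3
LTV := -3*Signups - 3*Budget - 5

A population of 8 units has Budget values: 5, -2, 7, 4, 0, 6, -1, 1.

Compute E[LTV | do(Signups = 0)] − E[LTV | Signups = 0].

do(Signups=0) breaks Signups's dependence on Budget. With Signups=0 fixed, LTV across the units is -20, 1, -26, -17, -5, -23, -2, -8, mean -12.5.
Observing Signups=0 restricts to units where Signups's equation naturally yields 0: Budget ∈ {5, 7, 4, 0, 6, 1}. In that subpopulation LTV = -20, -26, -17, -5, -23, -8, mean -16.5.
Difference = -12.5 − (-16.5) = 4.

4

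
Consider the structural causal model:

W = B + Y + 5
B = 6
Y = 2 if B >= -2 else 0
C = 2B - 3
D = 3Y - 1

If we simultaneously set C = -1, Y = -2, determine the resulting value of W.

Setting C = -1, Y = -2 by intervention discards those variables' equations.
W = B + Y + 5  [with B=6, Y=-2]  = 9

9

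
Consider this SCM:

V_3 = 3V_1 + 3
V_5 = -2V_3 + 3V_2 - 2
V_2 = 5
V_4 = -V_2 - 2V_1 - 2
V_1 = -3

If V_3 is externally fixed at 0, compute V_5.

do(V_3=0) replaces the equation V_3 = 3V_1 + 3 with the constant V_3 = 0.
V_5 = -2V_3 + 3V_2 - 2  [with V_3=0, V_2=5]  = 13

13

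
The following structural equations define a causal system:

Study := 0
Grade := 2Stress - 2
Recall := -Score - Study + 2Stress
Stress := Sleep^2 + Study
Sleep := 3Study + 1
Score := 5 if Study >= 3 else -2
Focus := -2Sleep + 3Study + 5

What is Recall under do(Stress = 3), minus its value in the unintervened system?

The intervention breaks the incoming arrows to Stress: Stress := Sleep^2 + Study no longer applies, and Stress = 3.
Score = 5 if Study >= 3 else -2  [with Study=0]  = -2
Recall = -Score - Study + 2Stress  [with Score=-2, Study=0, Stress=3]  = 8
Without intervention: Sleep = 3Study + 1  [with Study=0]  = 1; Stress = Sleep^2 + Study  [with Sleep=1, Study=0]  = 1; Score = 5 if Study >= 3 else -2  [with Study=0]  = -2; Recall = -Score - Study + 2Stress  [with Score=-2, Study=0, Stress=1]  = 4.
Change = 8 − 4 = 4.

4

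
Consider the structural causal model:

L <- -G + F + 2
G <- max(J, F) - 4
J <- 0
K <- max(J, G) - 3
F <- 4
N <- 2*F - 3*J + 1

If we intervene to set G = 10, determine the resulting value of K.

7

Intervening sets G = 10 and removes its equation (G <- max(J, F) - 4).
K = max(J, G) - 3  [with J=0, G=10]  = 7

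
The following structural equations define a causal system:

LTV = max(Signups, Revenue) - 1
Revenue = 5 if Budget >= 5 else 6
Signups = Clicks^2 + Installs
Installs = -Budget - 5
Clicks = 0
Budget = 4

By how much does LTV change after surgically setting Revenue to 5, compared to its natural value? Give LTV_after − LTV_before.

The intervention breaks the incoming arrows to Revenue: Revenue = 5 if Budget >= 5 else 6 no longer applies, and Revenue = 5.
Installs = -Budget - 5  [with Budget=4]  = -9
Signups = Clicks^2 + Installs  [with Clicks=0, Installs=-9]  = -9
LTV = max(Signups, Revenue) - 1  [with Signups=-9, Revenue=5]  = 4
Without intervention: Installs = -Budget - 5  [with Budget=4]  = -9; Signups = Clicks^2 + Installs  [with Clicks=0, Installs=-9]  = -9; Revenue = 5 if Budget >= 5 else 6  [with Budget=4]  = 6; LTV = max(Signups, Revenue) - 1  [with Signups=-9, Revenue=6]  = 5.
Change = 4 − 5 = -1.

-1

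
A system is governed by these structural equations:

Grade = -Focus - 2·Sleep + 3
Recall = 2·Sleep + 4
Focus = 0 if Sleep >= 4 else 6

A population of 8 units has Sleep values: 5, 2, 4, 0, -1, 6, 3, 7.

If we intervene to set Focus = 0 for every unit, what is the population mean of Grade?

do(Focus=0) breaks Focus's dependence on Sleep. With Focus=0 fixed, Grade across the units is -7, -1, -5, 3, 5, -9, -3, -11, mean -3.5.

-3.5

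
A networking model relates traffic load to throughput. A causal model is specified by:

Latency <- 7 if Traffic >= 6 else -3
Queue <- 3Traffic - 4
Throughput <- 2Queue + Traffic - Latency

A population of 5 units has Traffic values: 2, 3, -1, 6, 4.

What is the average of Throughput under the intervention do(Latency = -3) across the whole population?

14.6

Every unit gets Latency=-3 under the intervention. Throughput values become 9, 16, -12, 37, 23; E[Throughput|do(Latency=-3)] = 14.6.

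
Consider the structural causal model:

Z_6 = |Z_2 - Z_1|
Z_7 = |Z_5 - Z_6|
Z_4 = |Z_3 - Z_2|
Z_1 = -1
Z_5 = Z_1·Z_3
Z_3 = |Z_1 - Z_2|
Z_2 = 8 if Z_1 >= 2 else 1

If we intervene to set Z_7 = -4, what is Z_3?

Intervening sets Z_7 = -4 and removes its equation (Z_7 = |Z_5 - Z_6|).
Z_3 is not downstream of the intervention, so its value is determined by the original equations.
Z_2 = 8 if Z_1 >= 2 else 1  [with Z_1=-1]  = 1
Z_3 = |Z_1 - Z_2|  [with Z_1=-1, Z_2=1]  = 2

2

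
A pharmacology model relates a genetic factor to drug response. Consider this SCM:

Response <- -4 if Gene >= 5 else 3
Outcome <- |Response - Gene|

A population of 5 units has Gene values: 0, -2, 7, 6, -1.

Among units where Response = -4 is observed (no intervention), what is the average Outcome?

10.5

E[Outcome|Response=-4] averages over only the 2 units with Response=-4 (Gene = 7, 6): Outcome = 11, 10, mean 10.5.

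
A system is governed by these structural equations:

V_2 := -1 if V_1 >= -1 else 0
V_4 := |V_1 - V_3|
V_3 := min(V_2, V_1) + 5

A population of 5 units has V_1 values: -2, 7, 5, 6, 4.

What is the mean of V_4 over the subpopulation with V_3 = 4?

1.5

E[V_4|V_3=4] averages over only the 4 units with V_3=4 (V_1 = 7, 5, 6, 4): V_4 = 3, 1, 2, 0, mean 1.5.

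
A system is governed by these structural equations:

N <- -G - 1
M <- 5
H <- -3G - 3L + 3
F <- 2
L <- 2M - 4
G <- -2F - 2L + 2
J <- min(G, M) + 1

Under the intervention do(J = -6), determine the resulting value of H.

27

The intervention breaks the incoming arrows to J: J <- min(G, M) + 1 no longer applies, and J = -6.
Since H is not a descendant of the intervened variable, it is unaffected.
L = 2M - 4  [with M=5]  = 6
G = -2F - 2L + 2  [with F=2, L=6]  = -14
H = -3G - 3L + 3  [with G=-14, L=6]  = 27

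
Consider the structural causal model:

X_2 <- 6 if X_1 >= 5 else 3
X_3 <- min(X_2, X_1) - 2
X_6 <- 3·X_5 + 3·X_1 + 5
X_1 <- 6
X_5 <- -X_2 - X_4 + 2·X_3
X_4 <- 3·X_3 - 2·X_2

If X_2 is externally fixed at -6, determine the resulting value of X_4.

Under do(X_2=-6), the mechanism X_2 <- 6 if X_1 >= 5 else 3 is discarded; X_2 is fixed at -6.
X_3 = min(X_2, X_1) - 2  [with X_2=-6, X_1=6]  = -8
X_4 = 3·X_3 - 2·X_2  [with X_3=-8, X_2=-6]  = -12

-12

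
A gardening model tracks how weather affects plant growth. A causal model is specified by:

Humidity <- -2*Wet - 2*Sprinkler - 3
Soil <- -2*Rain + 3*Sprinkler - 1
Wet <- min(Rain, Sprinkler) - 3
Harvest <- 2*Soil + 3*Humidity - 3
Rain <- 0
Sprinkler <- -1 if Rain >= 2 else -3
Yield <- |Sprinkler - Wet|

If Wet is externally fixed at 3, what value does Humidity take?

Intervening sets Wet = 3 and removes its equation (Wet <- min(Rain, Sprinkler) - 3).
Sprinkler = -1 if Rain >= 2 else -3  [with Rain=0]  = -3
Humidity = -2*Wet - 2*Sprinkler - 3  [with Wet=3, Sprinkler=-3]  = -3

-3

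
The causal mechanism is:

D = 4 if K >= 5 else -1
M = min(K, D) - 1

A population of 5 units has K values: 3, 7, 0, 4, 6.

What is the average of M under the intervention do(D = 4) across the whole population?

do(D=4) breaks D's dependence on K. With D=4 fixed, M across the units is 2, 3, -1, 3, 3, mean 2.

2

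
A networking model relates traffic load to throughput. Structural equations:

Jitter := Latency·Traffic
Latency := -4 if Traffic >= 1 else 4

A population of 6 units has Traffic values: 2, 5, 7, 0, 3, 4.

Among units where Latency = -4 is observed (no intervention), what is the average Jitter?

-16.8

Conditioning on Latency=-4 selects the 5 unit(s) with Traffic ∈ {2, 5, 7, 3, 4}. Their Jitter values: -8, -20, -28, -12, -16. Mean = -16.8.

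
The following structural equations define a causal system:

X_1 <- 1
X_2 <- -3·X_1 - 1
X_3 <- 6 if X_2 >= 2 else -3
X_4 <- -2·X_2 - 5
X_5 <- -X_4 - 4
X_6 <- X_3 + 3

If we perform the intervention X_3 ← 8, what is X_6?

11

The intervention breaks the incoming arrows to X_3: X_3 <- 6 if X_2 >= 2 else -3 no longer applies, and X_3 = 8.
X_6 = X_3 + 3  [with X_3=8]  = 11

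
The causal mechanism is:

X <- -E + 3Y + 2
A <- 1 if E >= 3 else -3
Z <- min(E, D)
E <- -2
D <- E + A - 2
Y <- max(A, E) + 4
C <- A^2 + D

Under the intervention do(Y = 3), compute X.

13

The intervention breaks the incoming arrows to Y: Y <- max(A, E) + 4 no longer applies, and Y = 3.
X = -E + 3Y + 2  [with E=-2, Y=3]  = 13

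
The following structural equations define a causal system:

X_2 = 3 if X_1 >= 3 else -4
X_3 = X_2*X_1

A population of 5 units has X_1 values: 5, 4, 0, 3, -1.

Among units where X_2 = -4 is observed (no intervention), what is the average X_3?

2

Observing X_2=-4 restricts to units where X_2's equation naturally yields -4: X_1 ∈ {0, -1}. In that subpopulation X_3 = 0, 4, mean 2.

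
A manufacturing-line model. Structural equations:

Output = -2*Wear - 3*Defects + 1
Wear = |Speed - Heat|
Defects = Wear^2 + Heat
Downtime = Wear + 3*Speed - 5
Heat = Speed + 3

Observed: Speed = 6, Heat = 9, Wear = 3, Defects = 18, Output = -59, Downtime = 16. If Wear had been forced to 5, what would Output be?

-111

do(Wear=5) replaces the equation Wear = |Speed - Heat| with the constant Wear = 5.
Heat = Speed + 3  [with Speed=6]  = 9
Defects = Wear^2 + Heat  [with Wear=5, Heat=9]  = 34
Output = -2*Wear - 3*Defects + 1  [with Wear=5, Defects=34]  = -111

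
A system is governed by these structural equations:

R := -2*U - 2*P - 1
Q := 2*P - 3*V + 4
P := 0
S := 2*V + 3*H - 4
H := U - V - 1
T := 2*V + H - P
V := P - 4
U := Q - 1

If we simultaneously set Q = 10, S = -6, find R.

Setting Q = 10, S = -6 by intervention discards those variables' equations.
U = Q - 1  [with Q=10]  = 9
R = -2*U - 2*P - 1  [with U=9, P=0]  = -19

-19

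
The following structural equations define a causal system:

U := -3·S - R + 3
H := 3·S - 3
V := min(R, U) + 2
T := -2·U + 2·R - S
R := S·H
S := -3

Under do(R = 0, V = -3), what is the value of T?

-21

The joint intervention fixes R = 0, V = -3, removing each variable's own equation.
U = -3·S - R + 3  [with S=-3, R=0]  = 12
T = -2·U + 2·R - S  [with U=12, R=0, S=-3]  = -21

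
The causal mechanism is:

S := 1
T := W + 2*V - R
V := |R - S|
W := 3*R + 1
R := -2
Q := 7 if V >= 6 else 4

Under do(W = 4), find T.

do(W=4) replaces the equation W := 3*R + 1 with the constant W = 4.
V = |R - S|  [with R=-2, S=1]  = 3
T = W + 2*V - R  [with W=4, V=3, R=-2]  = 12

12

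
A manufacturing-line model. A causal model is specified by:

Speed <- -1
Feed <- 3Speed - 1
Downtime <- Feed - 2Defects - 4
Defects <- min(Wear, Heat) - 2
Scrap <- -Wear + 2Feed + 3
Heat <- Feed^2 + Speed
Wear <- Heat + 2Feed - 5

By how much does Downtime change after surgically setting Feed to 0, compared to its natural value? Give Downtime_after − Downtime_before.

20

Under do(Feed=0), the mechanism Feed <- 3Speed - 1 is discarded; Feed is fixed at 0.
Heat = Feed^2 + Speed  [with Feed=0, Speed=-1]  = -1
Wear = Heat + 2Feed - 5  [with Heat=-1, Feed=0]  = -6
Defects = min(Wear, Heat) - 2  [with Wear=-6, Heat=-1]  = -8
Downtime = Feed - 2Defects - 4  [with Feed=0, Defects=-8]  = 12
Without intervention: Feed = 3Speed - 1  [with Speed=-1]  = -4; Heat = Feed^2 + Speed  [with Feed=-4, Speed=-1]  = 15; Wear = Heat + 2Feed - 5  [with Heat=15, Feed=-4]  = 2; Defects = min(Wear, Heat) - 2  [with Wear=2, Heat=15]  = 0; Downtime = Feed - 2Defects - 4  [with Feed=-4, Defects=0]  = -8.
Change = 12 − (-8) = 20.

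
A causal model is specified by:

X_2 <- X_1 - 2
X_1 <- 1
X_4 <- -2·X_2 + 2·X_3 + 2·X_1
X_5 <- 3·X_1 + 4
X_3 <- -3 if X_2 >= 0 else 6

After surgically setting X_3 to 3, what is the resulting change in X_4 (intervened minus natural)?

-6

The intervention breaks the incoming arrows to X_3: X_3 <- -3 if X_2 >= 0 else 6 no longer applies, and X_3 = 3.
X_2 = X_1 - 2  [with X_1=1]  = -1
X_4 = -2·X_2 + 2·X_3 + 2·X_1  [with X_2=-1, X_3=3, X_1=1]  = 10
Without intervention: X_2 = X_1 - 2  [with X_1=1]  = -1; X_3 = -3 if X_2 >= 0 else 6  [with X_2=-1]  = 6; X_4 = -2·X_2 + 2·X_3 + 2·X_1  [with X_2=-1, X_3=6, X_1=1]  = 16.
Change = 10 − 16 = -6.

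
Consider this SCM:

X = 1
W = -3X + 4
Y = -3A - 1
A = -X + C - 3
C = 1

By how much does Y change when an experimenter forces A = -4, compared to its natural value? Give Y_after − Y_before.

do(A=-4) replaces the equation A = -X + C - 3 with the constant A = -4.
Y = -3A - 1  [with A=-4]  = 11
Without intervention: A = -X + C - 3  [with X=1, C=1]  = -3; Y = -3A - 1  [with A=-3]  = 8.
Change = 11 − 8 = 3.

3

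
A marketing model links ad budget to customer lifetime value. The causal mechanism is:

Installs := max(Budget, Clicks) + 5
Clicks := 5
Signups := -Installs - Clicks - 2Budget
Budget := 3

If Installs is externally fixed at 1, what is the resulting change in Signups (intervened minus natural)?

9

The intervention breaks the incoming arrows to Installs: Installs := max(Budget, Clicks) + 5 no longer applies, and Installs = 1.
Signups = -Installs - Clicks - 2Budget  [with Installs=1, Clicks=5, Budget=3]  = -12
Without intervention: Installs = max(Budget, Clicks) + 5  [with Budget=3, Clicks=5]  = 10; Signups = -Installs - Clicks - 2Budget  [with Installs=10, Clicks=5, Budget=3]  = -21.
Change = -12 − (-21) = 9.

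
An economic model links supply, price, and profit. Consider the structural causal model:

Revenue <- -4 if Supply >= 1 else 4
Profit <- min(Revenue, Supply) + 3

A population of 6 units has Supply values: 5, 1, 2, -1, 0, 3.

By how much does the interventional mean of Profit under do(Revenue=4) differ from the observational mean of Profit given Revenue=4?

Every unit gets Revenue=4 under the intervention. Profit values become 7, 4, 5, 2, 3, 6; E[Profit|do(Revenue=4)] = 4.5.
Observing Revenue=4 restricts to units where Revenue's equation naturally yields 4: Supply ∈ {-1, 0}. In that subpopulation Profit = 2, 3, mean 2.5.
Difference = 4.5 − 2.5 = 2.

2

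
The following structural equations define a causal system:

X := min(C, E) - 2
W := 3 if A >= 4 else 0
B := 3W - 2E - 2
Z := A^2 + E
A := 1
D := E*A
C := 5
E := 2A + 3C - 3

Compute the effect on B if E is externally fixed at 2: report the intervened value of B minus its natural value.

The intervention breaks the incoming arrows to E: E := 2A + 3C - 3 no longer applies, and E = 2.
W = 3 if A >= 4 else 0  [with A=1]  = 0
B = 3W - 2E - 2  [with W=0, E=2]  = -6
Without intervention: E = 2A + 3C - 3  [with A=1, C=5]  = 14; W = 3 if A >= 4 else 0  [with A=1]  = 0; B = 3W - 2E - 2  [with W=0, E=14]  = -30.
Change = -6 − (-30) = 24.

24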